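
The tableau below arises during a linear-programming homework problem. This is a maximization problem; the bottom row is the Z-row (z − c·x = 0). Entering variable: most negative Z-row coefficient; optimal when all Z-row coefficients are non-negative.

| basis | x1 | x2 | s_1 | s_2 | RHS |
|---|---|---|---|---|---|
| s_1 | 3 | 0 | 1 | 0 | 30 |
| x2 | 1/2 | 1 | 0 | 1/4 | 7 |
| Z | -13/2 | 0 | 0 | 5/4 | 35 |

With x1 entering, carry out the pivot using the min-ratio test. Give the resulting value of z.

Ratio test on column x1 — row 1: 30/3 = 10; row 2: 7/(1/2) = 14. Minimum is 10 at row 1 (s_1 leaves); pivot element 3.
Pivot on row 1; the Z-row RHS becomes 35 − (-13/2)·10 = 100.

100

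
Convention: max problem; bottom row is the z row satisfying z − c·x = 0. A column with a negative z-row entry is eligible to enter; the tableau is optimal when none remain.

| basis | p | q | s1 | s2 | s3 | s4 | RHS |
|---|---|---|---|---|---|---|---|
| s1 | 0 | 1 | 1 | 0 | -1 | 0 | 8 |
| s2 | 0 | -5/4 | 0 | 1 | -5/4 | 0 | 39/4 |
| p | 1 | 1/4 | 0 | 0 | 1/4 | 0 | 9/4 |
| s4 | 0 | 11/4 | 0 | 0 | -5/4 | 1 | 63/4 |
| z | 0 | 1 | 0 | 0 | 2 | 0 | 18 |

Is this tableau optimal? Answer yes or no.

Every z-row coefficient is ≥ 0, so the tableau is optimal.

yes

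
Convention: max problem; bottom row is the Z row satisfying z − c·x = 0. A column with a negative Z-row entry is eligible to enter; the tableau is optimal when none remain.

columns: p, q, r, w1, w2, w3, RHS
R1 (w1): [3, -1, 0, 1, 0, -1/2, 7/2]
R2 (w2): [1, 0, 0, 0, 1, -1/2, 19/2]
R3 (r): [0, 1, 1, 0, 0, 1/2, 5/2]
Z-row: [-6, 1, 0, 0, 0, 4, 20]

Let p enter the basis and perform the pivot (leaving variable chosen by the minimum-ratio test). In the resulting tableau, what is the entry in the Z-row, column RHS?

Ratio test on column p — row 1: (7/2)/3 = 7/6; row 2: (19/2)/1 = 19/2; row 3: entry 0 ≤ 0. Minimum is 7/6 at row 1 (w1 leaves); pivot element 3.
Divide row 1 by 3; eliminate column p from the other rows.
Z-row update in column RHS: 20 − (-6)·(7/6) = 27.

27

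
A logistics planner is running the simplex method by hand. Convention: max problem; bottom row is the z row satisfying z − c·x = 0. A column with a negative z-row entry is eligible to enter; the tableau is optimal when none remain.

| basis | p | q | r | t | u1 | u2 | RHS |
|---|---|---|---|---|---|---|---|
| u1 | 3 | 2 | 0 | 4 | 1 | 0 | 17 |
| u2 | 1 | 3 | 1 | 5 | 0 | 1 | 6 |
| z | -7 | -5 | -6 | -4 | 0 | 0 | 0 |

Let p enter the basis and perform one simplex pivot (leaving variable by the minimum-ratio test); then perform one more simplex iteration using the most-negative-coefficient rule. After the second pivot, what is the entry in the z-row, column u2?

Ratio test on column p — row 1: 17/3 = 17/3; row 2: 6/1 = 6. Minimum is 17/3 at row 1 (u1 leaves); pivot element 3.
Divide row 1 by 3; eliminate column p from the other rows.
Second iteration: most negative z-row entry is -6 in column r, so r enters.
Ratio test on column r — row 1: entry 0 ≤ 0; row 2: (1/3)/1 = 1/3. Minimum is 1/3 at row 2 (u2 leaves); pivot element 1.
Divide row 2 by 1; eliminate column r from the other rows.
After both pivots, the entry at the z-row, column u2 is 6.

6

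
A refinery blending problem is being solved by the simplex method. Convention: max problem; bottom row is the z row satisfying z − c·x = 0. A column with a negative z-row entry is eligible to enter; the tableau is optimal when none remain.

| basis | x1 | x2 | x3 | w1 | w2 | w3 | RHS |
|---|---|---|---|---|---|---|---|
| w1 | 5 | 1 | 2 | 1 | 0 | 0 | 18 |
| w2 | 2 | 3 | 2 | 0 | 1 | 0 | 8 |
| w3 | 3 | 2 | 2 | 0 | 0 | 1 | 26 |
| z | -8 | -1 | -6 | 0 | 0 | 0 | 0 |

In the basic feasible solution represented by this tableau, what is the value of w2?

8

w2 is basic (row 2); its value is the RHS of that row, 8.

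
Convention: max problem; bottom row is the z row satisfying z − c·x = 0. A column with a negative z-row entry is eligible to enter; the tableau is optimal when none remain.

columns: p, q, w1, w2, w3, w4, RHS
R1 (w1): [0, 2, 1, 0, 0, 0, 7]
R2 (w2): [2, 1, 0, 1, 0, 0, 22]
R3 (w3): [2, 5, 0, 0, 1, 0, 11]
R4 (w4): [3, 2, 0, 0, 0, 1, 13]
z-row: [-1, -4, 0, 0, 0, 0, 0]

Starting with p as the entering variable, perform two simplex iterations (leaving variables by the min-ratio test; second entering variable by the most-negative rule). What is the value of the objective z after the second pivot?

71/11

Ratio test on column p — row 1: entry 0 ≤ 0; row 2: 22/2 = 11; row 3: 11/2 = 11/2; row 4: 13/3 = 13/3. Minimum is 13/3 at row 4 (w4 leaves); pivot element 3.
Pivot on row 4; the z-row RHS becomes 0 − (-1)·(13/3) = 13/3.
Next entering variable (most negative z-row entry -10/3): q.
Ratio test on column q — row 1: 7/2 = 7/2; row 2: entry -1/3 ≤ 0; row 3: (7/3)/(11/3) = 7/11; row 4: (13/3)/(2/3) = 13/2. Minimum is 7/11 at row 3 (w3 leaves); pivot element 11/3.
After the second pivot the z-row RHS is 13/3 − (-10/3)·(7/11) = 71/11.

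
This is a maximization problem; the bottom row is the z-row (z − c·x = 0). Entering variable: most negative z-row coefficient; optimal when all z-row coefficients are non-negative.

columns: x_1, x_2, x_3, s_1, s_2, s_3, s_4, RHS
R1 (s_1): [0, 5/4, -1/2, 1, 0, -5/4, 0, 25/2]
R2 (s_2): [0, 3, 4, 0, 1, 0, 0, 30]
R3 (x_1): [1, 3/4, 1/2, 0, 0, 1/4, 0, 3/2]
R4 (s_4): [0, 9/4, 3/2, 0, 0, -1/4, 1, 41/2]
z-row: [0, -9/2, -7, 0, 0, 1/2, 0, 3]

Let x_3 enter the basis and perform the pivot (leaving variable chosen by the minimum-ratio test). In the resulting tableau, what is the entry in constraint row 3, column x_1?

2

Ratio test on column x_3 — row 1: entry -1/2 ≤ 0; row 2: 30/4 = 15/2; row 3: (3/2)/(1/2) = 3; row 4: (41/2)/(3/2) = 41/3. Minimum is 3 at row 3 (x_1 leaves); pivot element 1/2.
Divide row 3 by 1/2; eliminate column x_3 from the other rows.
In the new row 3, the x_1 entry is the old entry divided by the pivot: 1/(1/2) = 2.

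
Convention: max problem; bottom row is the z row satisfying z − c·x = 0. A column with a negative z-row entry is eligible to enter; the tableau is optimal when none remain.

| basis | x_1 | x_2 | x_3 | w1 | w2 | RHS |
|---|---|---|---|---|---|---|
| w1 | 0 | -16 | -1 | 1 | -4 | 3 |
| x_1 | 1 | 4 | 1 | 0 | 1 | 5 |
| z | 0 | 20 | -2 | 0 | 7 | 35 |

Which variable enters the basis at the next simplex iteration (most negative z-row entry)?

Negative z-row entries: x_3: -2.
The most negative is -2 in column x_3, so x_3 enters.

x_3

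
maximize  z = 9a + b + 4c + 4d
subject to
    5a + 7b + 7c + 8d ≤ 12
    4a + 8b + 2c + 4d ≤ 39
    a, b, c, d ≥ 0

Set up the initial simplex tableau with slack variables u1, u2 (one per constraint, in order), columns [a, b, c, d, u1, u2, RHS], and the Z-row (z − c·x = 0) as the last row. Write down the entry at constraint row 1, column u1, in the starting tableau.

1

Slack u1 belongs to constraint 1; its column is the unit vector e_1, so the entry in row 1 is 1.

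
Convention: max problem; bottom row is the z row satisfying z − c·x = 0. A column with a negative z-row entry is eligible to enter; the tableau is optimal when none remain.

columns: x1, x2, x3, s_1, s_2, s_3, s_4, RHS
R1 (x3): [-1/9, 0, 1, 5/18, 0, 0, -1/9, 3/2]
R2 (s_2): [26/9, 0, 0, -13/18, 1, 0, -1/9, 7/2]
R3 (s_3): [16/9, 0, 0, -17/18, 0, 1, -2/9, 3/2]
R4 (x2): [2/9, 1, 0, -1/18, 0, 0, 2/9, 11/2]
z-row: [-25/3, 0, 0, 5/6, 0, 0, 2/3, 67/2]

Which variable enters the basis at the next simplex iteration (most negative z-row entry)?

Negative z-row entries: x1: -25/3.
The most negative is -25/3 in column x1, so x1 enters.

x1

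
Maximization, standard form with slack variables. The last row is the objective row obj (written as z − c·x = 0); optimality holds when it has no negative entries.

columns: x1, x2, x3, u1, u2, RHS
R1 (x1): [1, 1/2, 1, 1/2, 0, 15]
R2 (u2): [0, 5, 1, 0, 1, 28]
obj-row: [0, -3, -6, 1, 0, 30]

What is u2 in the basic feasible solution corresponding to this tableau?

u2 is basic (row 2); its value is the RHS of that row, 28.

28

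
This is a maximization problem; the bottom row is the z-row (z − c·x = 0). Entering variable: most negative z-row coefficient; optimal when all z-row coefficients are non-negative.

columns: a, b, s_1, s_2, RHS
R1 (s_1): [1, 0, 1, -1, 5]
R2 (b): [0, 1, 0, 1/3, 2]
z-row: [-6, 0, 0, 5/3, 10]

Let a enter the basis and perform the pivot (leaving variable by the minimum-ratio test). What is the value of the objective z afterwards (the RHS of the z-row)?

Ratio test on column a — row 1: 5/1 = 5; row 2: entry 0 ≤ 0. Minimum is 5 at row 1 (s_1 leaves); pivot element 1.
Pivot on row 1; the z-row RHS becomes 10 − (-6)·5 = 40.

40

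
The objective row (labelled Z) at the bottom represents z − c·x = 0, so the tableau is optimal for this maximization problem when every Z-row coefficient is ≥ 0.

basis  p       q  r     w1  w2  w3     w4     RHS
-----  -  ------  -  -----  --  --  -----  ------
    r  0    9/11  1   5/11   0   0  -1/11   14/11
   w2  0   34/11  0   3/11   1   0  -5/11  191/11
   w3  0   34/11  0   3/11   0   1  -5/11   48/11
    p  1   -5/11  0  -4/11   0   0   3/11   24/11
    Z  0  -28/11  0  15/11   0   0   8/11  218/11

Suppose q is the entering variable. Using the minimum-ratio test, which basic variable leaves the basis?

w3

Column q entries and ratios — r: (14/11)/(9/11) = 14/9; w2: (191/11)/(34/11) = 191/34; w3: (48/11)/(34/11) = 24/17; p: -5/11 ≤ 0, skip.
Smallest ratio is 24/17 in the row of w3, so w3 leaves.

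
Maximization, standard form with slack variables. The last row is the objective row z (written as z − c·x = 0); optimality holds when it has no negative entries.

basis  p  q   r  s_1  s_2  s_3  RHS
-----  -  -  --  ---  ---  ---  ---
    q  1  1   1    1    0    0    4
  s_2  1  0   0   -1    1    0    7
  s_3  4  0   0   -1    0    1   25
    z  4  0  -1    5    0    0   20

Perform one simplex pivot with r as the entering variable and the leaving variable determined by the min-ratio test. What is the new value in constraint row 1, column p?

1

Ratio test on column r — row 1: 4/1 = 4; row 2: entry 0 ≤ 0; row 3: entry 0 ≤ 0. Minimum is 4 at row 1 (q leaves); pivot element 1.
Divide row 1 by 1; eliminate column r from the other rows.
In the new row 1, the p entry is the old entry divided by the pivot: 1/1 = 1.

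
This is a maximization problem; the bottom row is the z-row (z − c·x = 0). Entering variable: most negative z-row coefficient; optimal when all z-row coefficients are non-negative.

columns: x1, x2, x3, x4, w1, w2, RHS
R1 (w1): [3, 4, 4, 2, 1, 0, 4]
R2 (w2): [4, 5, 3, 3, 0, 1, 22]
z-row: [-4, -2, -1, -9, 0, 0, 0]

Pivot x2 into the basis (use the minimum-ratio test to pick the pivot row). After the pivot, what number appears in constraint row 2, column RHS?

17

Ratio test on column x2 — row 1: 4/4 = 1; row 2: 22/5 = 22/5. Minimum is 1 at row 1 (w1 leaves); pivot element 4.
Divide row 1 by 4; eliminate column x2 from the other rows.
Row 2 update in column RHS: 22 − 5·1 = 17.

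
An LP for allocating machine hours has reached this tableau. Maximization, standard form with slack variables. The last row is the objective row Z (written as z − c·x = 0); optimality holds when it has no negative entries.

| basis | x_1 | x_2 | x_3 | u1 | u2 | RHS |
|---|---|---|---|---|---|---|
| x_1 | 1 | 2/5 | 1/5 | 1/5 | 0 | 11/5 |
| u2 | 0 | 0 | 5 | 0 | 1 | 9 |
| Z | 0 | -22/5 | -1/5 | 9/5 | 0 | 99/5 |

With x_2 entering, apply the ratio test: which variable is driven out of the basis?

x_1

Column x_2 entries and ratios — x_1: (11/5)/(2/5) = 11/2; u2: 0 ≤ 0, skip.
Smallest ratio is 11/2 in the row of x_1, so x_1 leaves.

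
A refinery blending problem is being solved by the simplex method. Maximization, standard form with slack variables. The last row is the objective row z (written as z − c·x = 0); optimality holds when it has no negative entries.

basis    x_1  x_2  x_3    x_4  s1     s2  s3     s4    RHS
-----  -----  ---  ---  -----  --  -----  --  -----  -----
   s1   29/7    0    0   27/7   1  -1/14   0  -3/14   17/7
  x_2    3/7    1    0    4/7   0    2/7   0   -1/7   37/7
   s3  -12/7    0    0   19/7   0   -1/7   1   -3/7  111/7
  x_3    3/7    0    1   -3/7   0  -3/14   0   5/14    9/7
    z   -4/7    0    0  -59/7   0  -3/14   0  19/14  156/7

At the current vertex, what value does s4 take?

0

s4 is not in the basis, so in the current basic feasible solution s4 = 0.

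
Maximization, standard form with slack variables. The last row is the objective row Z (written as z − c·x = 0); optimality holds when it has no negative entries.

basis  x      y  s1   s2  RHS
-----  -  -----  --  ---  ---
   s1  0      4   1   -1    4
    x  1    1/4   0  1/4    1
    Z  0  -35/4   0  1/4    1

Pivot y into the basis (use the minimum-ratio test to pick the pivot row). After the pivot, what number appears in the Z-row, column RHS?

Ratio test on column y — row 1: 4/4 = 1; row 2: 1/(1/4) = 4. Minimum is 1 at row 1 (s1 leaves); pivot element 4.
Divide row 1 by 4; eliminate column y from the other rows.
Z-row update in column RHS: 1 − (-35/4)·1 = 39/4.

39/4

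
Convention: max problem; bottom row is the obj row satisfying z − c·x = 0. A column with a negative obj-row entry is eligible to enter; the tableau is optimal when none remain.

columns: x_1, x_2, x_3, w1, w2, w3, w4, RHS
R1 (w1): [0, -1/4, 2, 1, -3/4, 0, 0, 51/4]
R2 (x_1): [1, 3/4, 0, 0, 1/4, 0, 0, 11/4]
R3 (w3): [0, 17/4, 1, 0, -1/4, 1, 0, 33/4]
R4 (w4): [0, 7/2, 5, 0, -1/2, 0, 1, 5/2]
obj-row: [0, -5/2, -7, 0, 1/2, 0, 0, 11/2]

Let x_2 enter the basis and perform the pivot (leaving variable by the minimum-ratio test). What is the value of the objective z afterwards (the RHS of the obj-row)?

Ratio test on column x_2 — row 1: entry -1/4 ≤ 0; row 2: (11/4)/(3/4) = 11/3; row 3: (33/4)/(17/4) = 33/17; row 4: (5/2)/(7/2) = 5/7. Minimum is 5/7 at row 4 (w4 leaves); pivot element 7/2.
Pivot on row 4; the obj-row RHS becomes 11/2 − (-5/2)·(5/7) = 51/7.

51/7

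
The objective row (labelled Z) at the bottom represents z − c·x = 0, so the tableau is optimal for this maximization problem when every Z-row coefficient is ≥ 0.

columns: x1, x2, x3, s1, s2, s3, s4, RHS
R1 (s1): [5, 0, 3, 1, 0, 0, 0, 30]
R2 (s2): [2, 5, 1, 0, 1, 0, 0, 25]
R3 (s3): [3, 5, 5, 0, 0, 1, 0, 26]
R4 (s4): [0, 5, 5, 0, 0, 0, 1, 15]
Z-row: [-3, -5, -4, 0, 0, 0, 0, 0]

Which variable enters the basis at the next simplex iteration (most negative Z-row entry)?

Negative Z-row entries: x1: -3, x2: -5, x3: -4.
The most negative is -5 in column x2, so x2 enters.

x2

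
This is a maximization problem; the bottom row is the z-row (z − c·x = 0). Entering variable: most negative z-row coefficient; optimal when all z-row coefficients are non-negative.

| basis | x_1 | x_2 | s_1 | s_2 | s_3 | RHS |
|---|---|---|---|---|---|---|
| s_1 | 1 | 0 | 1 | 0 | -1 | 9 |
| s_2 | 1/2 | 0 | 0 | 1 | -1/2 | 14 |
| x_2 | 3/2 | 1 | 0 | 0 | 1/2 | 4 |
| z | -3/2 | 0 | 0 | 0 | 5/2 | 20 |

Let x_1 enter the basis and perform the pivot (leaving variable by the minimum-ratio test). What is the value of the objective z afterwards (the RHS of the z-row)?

24

Ratio test on column x_1 — row 1: 9/1 = 9; row 2: 14/(1/2) = 28; row 3: 4/(3/2) = 8/3. Minimum is 8/3 at row 3 (x_2 leaves); pivot element 3/2.
Pivot on row 3; the z-row RHS becomes 20 − (-3/2)·(8/3) = 24.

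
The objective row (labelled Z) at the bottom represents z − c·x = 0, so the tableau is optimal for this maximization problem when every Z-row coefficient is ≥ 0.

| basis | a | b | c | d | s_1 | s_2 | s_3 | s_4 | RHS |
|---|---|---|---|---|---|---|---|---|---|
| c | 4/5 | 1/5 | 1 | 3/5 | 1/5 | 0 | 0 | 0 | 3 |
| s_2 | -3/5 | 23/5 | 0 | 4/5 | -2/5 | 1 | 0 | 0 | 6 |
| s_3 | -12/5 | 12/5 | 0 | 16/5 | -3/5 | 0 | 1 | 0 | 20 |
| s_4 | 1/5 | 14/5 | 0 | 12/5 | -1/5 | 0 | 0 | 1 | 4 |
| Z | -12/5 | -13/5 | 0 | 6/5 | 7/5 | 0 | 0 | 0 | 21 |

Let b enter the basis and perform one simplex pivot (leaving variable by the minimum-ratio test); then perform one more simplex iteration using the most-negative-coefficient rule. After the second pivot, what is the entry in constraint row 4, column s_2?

-14/13

Ratio test on column b — row 1: 3/(1/5) = 15; row 2: 6/(23/5) = 30/23; row 3: 20/(12/5) = 25/3; row 4: 4/(14/5) = 10/7. Minimum is 30/23 at row 2 (s_2 leaves); pivot element 23/5.
Divide row 2 by 23/5; eliminate column b from the other rows.
Second iteration: most negative Z-row entry is -63/23 in column a, so a enters.
Ratio test on column a — row 1: (63/23)/(19/23) = 63/19; row 2: entry -3/23 ≤ 0; row 3: entry -48/23 ≤ 0; row 4: (8/23)/(13/23) = 8/13. Minimum is 8/13 at row 4 (s_4 leaves); pivot element 13/23.
Divide row 4 by 13/23; eliminate column a from the other rows.
After both pivots, the entry at constraint row 4, column s_2 is -14/13.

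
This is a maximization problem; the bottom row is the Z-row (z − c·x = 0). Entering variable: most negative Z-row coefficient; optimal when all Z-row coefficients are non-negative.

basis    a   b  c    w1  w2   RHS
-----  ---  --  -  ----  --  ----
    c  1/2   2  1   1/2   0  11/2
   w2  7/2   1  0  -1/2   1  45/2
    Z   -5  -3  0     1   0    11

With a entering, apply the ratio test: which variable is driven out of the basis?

Column a entries and ratios — c: (11/2)/(1/2) = 11; w2: (45/2)/(7/2) = 45/7.
Smallest ratio is 45/7 in the row of w2, so w2 leaves.

w2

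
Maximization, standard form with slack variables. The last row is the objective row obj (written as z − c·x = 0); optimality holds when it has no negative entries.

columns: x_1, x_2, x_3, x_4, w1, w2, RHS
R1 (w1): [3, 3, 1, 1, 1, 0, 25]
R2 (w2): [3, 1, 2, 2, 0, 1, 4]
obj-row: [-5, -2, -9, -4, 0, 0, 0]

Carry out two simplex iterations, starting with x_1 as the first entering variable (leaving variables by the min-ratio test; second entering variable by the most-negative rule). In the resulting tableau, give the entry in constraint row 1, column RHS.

Ratio test on column x_1 — row 1: 25/3 = 25/3; row 2: 4/3 = 4/3. Minimum is 4/3 at row 2 (w2 leaves); pivot element 3.
Divide row 2 by 3; eliminate column x_1 from the other rows.
Second iteration: most negative obj-row entry is -17/3 in column x_3, so x_3 enters.
Ratio test on column x_3 — row 1: entry -1 ≤ 0; row 2: (4/3)/(2/3) = 2. Minimum is 2 at row 2 (x_1 leaves); pivot element 2/3.
Divide row 2 by 2/3; eliminate column x_3 from the other rows.
After both pivots, the entry at constraint row 1, column RHS is 23.

23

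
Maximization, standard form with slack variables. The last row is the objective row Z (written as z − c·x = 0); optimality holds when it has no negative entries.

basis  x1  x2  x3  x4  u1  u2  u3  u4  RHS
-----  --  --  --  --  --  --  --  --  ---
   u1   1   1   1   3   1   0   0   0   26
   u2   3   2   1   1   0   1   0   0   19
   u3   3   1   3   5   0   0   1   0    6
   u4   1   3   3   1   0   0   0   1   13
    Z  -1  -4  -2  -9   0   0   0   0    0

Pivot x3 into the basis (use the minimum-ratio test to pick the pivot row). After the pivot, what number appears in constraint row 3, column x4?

Ratio test on column x3 — row 1: 26/1 = 26; row 2: 19/1 = 19; row 3: 6/3 = 2; row 4: 13/3 = 13/3. Minimum is 2 at row 3 (u3 leaves); pivot element 3.
Divide row 3 by 3; eliminate column x3 from the other rows.
In the new row 3, the x4 entry is the old entry divided by the pivot: 5/3 = 5/3.

5/3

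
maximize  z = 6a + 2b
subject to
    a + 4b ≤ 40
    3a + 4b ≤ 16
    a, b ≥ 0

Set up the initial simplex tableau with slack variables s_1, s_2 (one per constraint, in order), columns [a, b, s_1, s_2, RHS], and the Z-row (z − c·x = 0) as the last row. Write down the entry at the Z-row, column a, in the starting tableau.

The Z-row carries the negated objective coefficients: the a entry is -6.

-6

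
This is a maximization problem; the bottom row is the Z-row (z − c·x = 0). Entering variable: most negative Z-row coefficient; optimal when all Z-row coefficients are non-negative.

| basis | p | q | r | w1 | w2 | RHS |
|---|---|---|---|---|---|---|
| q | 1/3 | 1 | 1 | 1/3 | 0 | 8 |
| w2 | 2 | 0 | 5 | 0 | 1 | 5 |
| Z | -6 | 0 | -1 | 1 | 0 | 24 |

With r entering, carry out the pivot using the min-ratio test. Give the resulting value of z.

Ratio test on column r — row 1: 8/1 = 8; row 2: 5/5 = 1. Minimum is 1 at row 2 (w2 leaves); pivot element 5.
Pivot on row 2; the Z-row RHS becomes 24 − (-1)·1 = 25.

25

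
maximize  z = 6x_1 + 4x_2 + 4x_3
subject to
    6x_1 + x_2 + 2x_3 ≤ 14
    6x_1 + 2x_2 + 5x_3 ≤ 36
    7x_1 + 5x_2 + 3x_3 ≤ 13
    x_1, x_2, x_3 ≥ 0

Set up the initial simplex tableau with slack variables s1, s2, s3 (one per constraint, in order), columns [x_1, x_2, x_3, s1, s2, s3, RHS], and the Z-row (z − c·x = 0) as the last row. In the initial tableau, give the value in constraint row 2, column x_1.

6

Constraint 2 has coefficient 6 on x_1.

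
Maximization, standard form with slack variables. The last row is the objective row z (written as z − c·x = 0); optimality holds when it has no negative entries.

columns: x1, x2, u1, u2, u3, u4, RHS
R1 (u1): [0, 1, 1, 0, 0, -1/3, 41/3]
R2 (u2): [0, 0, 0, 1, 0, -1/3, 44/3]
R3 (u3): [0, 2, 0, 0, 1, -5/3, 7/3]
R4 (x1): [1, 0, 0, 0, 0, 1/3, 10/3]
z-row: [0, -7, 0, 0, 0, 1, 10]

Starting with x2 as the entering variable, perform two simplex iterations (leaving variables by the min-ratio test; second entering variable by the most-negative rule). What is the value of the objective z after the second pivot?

133/2

Ratio test on column x2 — row 1: (41/3)/1 = 41/3; row 2: entry 0 ≤ 0; row 3: (7/3)/2 = 7/6; row 4: entry 0 ≤ 0. Minimum is 7/6 at row 3 (u3 leaves); pivot element 2.
Pivot on row 3; the z-row RHS becomes 10 − (-7)·(7/6) = 109/6.
Next entering variable (most negative z-row entry -29/6): u4.
Ratio test on column u4 — row 1: (25/2)/(1/2) = 25; row 2: entry -1/3 ≤ 0; row 3: entry -5/6 ≤ 0; row 4: (10/3)/(1/3) = 10. Minimum is 10 at row 4 (x1 leaves); pivot element 1/3.
After the second pivot the z-row RHS is 109/6 − (-29/6)·10 = 133/2.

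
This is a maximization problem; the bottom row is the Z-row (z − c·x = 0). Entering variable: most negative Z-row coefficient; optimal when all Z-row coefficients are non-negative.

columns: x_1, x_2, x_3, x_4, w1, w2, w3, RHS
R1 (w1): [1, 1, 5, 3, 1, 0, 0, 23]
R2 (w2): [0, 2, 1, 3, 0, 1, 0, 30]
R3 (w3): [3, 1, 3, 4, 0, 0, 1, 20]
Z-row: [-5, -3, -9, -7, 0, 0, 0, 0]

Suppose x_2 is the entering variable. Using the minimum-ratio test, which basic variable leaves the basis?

Column x_2 entries and ratios — w1: 23/1 = 23; w2: 30/2 = 15; w3: 20/1 = 20.
Smallest ratio is 15 in the row of w2, so w2 leaves.

w2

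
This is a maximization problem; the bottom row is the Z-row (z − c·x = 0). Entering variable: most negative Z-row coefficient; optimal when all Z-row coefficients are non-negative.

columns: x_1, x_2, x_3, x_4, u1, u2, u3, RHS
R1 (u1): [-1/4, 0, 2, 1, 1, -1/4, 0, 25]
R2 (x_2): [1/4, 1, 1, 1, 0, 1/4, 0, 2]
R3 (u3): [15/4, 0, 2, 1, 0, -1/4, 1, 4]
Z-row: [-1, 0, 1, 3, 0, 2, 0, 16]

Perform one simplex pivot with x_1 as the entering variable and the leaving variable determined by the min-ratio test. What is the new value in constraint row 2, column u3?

-1/15

Ratio test on column x_1 — row 1: entry -1/4 ≤ 0; row 2: 2/(1/4) = 8; row 3: 4/(15/4) = 16/15. Minimum is 16/15 at row 3 (u3 leaves); pivot element 15/4.
Divide row 3 by 15/4; eliminate column x_1 from the other rows.
Row 2 update in column u3: 0 − (1/4)·(4/15) = -1/15.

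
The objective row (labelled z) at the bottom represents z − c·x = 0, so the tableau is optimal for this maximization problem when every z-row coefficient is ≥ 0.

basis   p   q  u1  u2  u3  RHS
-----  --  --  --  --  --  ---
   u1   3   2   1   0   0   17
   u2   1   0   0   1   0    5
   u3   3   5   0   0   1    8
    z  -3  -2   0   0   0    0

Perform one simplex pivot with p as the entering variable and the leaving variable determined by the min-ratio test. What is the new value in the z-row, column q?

3

Ratio test on column p — row 1: 17/3 = 17/3; row 2: 5/1 = 5; row 3: 8/3 = 8/3. Minimum is 8/3 at row 3 (u3 leaves); pivot element 3.
Divide row 3 by 3; eliminate column p from the other rows.
z-row update in column q: -2 − (-3)·(5/3) = 3.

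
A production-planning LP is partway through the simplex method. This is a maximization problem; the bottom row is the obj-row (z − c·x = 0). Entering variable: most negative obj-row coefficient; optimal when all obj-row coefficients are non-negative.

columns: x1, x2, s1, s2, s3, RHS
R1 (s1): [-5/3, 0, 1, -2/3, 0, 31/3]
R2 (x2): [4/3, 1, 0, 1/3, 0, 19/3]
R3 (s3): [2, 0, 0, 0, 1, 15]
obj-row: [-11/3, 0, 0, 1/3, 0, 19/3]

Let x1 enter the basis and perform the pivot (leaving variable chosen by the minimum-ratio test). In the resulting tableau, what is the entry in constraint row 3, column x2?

Ratio test on column x1 — row 1: entry -5/3 ≤ 0; row 2: (19/3)/(4/3) = 19/4; row 3: 15/2 = 15/2. Minimum is 19/4 at row 2 (x2 leaves); pivot element 4/3.
Divide row 2 by 4/3; eliminate column x1 from the other rows.
Row 3 update in column x2: 0 − 2·(3/4) = -3/2.

-3/2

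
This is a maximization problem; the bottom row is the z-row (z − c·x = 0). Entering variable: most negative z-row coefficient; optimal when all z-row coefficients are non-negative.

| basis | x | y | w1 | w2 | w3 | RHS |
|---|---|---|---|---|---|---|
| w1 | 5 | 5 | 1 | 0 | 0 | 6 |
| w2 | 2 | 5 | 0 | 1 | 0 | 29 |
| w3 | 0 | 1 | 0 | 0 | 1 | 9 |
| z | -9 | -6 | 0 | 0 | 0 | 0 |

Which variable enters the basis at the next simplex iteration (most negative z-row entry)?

Negative z-row entries: x: -9, y: -6.
The most negative is -9 in column x, so x enters.

x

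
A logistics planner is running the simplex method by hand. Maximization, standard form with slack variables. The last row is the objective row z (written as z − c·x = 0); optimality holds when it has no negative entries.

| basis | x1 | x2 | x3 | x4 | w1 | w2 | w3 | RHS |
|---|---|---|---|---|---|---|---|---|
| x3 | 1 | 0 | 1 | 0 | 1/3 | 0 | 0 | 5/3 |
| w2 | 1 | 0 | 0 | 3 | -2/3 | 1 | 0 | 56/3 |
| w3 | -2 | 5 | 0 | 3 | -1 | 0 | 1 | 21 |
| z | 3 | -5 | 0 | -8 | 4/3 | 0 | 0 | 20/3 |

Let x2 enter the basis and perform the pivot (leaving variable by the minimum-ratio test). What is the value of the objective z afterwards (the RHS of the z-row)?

Ratio test on column x2 — row 1: entry 0 ≤ 0; row 2: entry 0 ≤ 0; row 3: 21/5 = 21/5. Minimum is 21/5 at row 3 (w3 leaves); pivot element 5.
Pivot on row 3; the z-row RHS becomes 20/3 − (-5)·(21/5) = 83/3.

83/3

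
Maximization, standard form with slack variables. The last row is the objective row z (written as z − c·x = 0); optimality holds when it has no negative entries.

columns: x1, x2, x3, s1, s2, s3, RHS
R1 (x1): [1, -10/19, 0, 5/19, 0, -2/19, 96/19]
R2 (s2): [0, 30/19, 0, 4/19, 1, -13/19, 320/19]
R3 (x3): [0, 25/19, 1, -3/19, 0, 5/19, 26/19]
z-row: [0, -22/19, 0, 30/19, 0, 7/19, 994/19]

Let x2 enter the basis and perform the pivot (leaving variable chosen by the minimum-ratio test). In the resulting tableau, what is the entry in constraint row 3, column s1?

Ratio test on column x2 — row 1: entry -10/19 ≤ 0; row 2: (320/19)/(30/19) = 32/3; row 3: (26/19)/(25/19) = 26/25. Minimum is 26/25 at row 3 (x3 leaves); pivot element 25/19.
Divide row 3 by 25/19; eliminate column x2 from the other rows.
In the new row 3, the s1 entry is the old entry divided by the pivot: (-3/19)/(25/19) = -3/25.

-3/25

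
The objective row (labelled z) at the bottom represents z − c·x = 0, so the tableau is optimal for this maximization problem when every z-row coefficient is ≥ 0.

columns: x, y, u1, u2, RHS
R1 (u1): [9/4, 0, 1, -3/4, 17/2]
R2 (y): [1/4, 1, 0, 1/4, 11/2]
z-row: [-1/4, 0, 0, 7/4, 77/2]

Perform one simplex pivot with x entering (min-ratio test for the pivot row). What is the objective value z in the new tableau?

Ratio test on column x — row 1: (17/2)/(9/4) = 34/9; row 2: (11/2)/(1/4) = 22. Minimum is 34/9 at row 1 (u1 leaves); pivot element 9/4.
Pivot on row 1; the z-row RHS becomes 77/2 − (-1/4)·(34/9) = 355/9.

355/9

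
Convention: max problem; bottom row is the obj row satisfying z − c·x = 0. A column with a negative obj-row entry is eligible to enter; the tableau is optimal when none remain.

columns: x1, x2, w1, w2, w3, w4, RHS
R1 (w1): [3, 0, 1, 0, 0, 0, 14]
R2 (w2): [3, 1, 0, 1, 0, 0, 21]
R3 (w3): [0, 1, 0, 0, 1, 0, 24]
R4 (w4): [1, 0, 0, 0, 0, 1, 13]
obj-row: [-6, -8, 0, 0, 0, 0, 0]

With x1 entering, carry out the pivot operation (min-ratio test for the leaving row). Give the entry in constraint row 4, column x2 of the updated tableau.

Ratio test on column x1 — row 1: 14/3 = 14/3; row 2: 21/3 = 7; row 3: entry 0 ≤ 0; row 4: 13/1 = 13. Minimum is 14/3 at row 1 (w1 leaves); pivot element 3.
Divide row 1 by 3; eliminate column x1 from the other rows.
Row 4 update in column x2: 0 − 1·0 = 0.

0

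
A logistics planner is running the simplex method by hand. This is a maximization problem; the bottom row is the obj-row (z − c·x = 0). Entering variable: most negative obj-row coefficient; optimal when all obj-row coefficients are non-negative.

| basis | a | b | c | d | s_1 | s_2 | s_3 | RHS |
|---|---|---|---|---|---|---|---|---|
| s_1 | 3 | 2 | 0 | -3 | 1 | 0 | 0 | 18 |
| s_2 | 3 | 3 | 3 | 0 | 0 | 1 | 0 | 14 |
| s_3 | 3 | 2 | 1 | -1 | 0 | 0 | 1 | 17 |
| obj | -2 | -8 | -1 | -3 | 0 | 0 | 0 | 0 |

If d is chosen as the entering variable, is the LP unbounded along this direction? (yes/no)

yes

Every constraint-row entry in column d is ≤ 0, so increasing d is unbounded.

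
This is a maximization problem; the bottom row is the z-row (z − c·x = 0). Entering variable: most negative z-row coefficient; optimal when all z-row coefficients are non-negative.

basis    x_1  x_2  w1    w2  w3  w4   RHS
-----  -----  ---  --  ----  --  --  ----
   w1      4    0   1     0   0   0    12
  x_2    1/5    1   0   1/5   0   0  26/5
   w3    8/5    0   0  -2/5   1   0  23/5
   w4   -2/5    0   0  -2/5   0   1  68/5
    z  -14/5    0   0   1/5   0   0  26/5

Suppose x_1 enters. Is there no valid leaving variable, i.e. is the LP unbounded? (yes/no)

no

Column x_1 has positive entries in row(s) 1, 2, 3, so the ratio test bounds it — not unbounded.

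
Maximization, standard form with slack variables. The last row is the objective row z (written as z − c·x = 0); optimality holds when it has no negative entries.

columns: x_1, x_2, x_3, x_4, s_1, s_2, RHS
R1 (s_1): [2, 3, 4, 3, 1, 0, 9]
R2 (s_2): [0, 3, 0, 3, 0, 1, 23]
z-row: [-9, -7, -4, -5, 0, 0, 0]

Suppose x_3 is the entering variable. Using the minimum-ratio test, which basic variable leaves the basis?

s_1

Column x_3 entries and ratios — s_1: 9/4 = 9/4; s_2: 0 ≤ 0, skip.
Smallest ratio is 9/4 in the row of s_1, so s_1 leaves.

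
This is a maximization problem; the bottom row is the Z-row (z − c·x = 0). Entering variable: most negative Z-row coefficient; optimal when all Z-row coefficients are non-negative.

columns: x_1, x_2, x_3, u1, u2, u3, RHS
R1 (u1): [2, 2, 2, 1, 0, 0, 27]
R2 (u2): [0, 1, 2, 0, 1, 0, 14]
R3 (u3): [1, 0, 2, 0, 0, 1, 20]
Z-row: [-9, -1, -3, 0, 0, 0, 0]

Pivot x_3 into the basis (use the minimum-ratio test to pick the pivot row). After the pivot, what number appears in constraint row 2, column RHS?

Ratio test on column x_3 — row 1: 27/2 = 27/2; row 2: 14/2 = 7; row 3: 20/2 = 10. Minimum is 7 at row 2 (u2 leaves); pivot element 2.
Divide row 2 by 2; eliminate column x_3 from the other rows.
In the new row 2, the RHS entry is the old entry divided by the pivot: 14/2 = 7.

7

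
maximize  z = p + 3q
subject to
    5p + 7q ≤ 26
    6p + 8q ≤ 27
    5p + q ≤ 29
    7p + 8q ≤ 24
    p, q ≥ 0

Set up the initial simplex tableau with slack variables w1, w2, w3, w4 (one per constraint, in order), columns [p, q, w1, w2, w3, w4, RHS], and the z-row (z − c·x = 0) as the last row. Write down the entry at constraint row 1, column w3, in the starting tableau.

Slack w3 belongs to constraint 3; its column is the unit vector e_3, so the entry in row 1 is 0.

0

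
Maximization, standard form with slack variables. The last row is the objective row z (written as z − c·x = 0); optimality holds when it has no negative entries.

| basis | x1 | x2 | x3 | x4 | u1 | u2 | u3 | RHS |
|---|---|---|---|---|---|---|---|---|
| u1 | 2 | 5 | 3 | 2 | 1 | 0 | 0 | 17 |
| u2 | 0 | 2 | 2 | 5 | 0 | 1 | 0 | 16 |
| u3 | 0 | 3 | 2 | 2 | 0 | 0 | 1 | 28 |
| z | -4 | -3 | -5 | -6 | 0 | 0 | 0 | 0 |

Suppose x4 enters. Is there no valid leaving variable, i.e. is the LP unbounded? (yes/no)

no

Column x4 has positive entries in row(s) 1, 2, 3, so the ratio test bounds it — not unbounded.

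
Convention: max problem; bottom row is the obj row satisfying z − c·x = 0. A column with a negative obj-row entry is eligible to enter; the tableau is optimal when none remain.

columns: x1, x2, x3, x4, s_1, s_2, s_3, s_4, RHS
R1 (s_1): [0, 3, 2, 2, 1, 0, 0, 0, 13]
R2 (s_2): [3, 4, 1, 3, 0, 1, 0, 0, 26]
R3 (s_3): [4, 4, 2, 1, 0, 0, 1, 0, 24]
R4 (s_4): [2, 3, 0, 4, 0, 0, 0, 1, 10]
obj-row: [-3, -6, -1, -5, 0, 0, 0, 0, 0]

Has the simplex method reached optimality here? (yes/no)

no

The obj-row has a negative entry -6 in column x2, so it is not optimal.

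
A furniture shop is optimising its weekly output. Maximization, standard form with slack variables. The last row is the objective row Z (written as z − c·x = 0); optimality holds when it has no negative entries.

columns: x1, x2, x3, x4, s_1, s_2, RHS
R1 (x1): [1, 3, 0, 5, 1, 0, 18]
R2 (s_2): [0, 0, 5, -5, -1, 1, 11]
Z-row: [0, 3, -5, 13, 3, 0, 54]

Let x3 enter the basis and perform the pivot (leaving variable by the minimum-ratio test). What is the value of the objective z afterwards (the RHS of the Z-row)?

Ratio test on column x3 — row 1: entry 0 ≤ 0; row 2: 11/5 = 11/5. Minimum is 11/5 at row 2 (s_2 leaves); pivot element 5.
Pivot on row 2; the Z-row RHS becomes 54 − (-5)·(11/5) = 65.

65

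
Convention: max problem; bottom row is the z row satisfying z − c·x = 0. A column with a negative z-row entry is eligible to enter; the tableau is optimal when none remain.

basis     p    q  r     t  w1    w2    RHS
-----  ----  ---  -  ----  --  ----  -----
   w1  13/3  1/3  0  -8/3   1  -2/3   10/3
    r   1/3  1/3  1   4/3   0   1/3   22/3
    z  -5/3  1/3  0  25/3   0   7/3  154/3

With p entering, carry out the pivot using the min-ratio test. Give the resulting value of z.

Ratio test on column p — row 1: (10/3)/(13/3) = 10/13; row 2: (22/3)/(1/3) = 22. Minimum is 10/13 at row 1 (w1 leaves); pivot element 13/3.
Pivot on row 1; the z-row RHS becomes 154/3 − (-5/3)·(10/13) = 684/13.

684/13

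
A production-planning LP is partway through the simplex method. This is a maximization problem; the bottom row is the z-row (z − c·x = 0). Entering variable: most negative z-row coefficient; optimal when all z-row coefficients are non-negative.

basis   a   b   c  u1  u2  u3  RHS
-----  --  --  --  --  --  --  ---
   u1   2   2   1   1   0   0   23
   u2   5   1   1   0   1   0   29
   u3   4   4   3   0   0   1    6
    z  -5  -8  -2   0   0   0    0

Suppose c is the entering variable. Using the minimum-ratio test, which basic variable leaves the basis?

u3

Column c entries and ratios — u1: 23/1 = 23; u2: 29/1 = 29; u3: 6/3 = 2.
Smallest ratio is 2 in the row of u3, so u3 leaves.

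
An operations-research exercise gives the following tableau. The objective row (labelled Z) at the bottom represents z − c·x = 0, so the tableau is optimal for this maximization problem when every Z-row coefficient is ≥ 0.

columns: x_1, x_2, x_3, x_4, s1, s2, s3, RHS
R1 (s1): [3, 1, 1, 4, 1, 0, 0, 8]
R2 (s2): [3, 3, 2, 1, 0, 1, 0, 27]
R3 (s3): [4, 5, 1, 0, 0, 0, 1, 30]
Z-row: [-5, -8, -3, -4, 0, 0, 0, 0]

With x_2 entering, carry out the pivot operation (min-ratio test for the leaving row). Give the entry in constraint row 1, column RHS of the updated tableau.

2

Ratio test on column x_2 — row 1: 8/1 = 8; row 2: 27/3 = 9; row 3: 30/5 = 6. Minimum is 6 at row 3 (s3 leaves); pivot element 5.
Divide row 3 by 5; eliminate column x_2 from the other rows.
Row 1 update in column RHS: 8 − 1·6 = 2.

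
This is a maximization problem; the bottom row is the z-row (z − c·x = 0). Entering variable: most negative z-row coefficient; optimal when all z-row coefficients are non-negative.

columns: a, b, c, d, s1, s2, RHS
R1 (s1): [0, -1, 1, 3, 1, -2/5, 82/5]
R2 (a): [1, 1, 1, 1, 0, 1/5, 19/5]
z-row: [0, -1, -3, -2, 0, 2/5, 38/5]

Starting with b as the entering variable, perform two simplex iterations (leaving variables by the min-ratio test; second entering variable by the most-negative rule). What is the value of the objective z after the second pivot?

Ratio test on column b — row 1: entry -1 ≤ 0; row 2: (19/5)/1 = 19/5. Minimum is 19/5 at row 2 (a leaves); pivot element 1.
Pivot on row 2; the z-row RHS becomes 38/5 − (-1)·(19/5) = 57/5.
Next entering variable (most negative z-row entry -2): c.
Ratio test on column c — row 1: (101/5)/2 = 101/10; row 2: (19/5)/1 = 19/5. Minimum is 19/5 at row 2 (b leaves); pivot element 1.
After the second pivot the z-row RHS is 57/5 − (-2)·(19/5) = 19.

19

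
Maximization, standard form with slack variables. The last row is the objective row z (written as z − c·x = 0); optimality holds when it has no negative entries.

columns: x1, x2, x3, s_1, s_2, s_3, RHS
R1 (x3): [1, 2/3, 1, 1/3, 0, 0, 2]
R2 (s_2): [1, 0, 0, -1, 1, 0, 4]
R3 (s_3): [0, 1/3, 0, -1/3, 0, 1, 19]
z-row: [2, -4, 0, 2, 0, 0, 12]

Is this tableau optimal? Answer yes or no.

no

The z-row has a negative entry -4 in column x2, so it is not optimal.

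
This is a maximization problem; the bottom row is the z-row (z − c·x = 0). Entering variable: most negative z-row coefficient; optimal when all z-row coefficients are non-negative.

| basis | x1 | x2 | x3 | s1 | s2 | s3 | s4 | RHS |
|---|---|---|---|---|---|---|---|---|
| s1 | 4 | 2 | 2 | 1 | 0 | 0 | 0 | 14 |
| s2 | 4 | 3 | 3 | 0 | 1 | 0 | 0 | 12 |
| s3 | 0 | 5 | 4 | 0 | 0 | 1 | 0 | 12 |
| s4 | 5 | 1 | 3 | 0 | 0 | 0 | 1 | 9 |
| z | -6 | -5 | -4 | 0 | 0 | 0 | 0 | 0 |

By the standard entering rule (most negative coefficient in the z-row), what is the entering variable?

Negative z-row entries: x1: -6, x2: -5, x3: -4.
The most negative is -6 in column x1, so x1 enters.

x1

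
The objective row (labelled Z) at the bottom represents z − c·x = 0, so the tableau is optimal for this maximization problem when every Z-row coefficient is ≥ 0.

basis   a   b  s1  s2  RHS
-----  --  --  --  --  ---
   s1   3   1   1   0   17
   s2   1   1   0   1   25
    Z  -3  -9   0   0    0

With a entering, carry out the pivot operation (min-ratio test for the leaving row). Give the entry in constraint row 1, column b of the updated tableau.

Ratio test on column a — row 1: 17/3 = 17/3; row 2: 25/1 = 25. Minimum is 17/3 at row 1 (s1 leaves); pivot element 3.
Divide row 1 by 3; eliminate column a from the other rows.
In the new row 1, the b entry is the old entry divided by the pivot: 1/3 = 1/3.

1/3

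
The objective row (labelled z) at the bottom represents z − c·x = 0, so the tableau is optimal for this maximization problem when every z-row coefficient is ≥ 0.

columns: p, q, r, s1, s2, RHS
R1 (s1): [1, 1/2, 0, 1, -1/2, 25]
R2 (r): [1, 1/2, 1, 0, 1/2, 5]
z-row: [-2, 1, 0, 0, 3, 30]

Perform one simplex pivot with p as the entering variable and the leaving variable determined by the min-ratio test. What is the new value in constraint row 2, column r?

Ratio test on column p — row 1: 25/1 = 25; row 2: 5/1 = 5. Minimum is 5 at row 2 (r leaves); pivot element 1.
Divide row 2 by 1; eliminate column p from the other rows.
In the new row 2, the r entry is the old entry divided by the pivot: 1/1 = 1.

1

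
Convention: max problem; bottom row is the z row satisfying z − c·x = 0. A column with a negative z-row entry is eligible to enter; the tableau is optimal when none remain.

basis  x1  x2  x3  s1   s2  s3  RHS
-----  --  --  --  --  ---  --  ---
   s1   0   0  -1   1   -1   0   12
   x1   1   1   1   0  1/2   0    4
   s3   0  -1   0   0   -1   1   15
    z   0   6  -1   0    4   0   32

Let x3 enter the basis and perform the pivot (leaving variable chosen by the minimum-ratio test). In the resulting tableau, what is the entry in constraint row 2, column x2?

1

Ratio test on column x3 — row 1: entry -1 ≤ 0; row 2: 4/1 = 4; row 3: entry 0 ≤ 0. Minimum is 4 at row 2 (x1 leaves); pivot element 1.
Divide row 2 by 1; eliminate column x3 from the other rows.
In the new row 2, the x2 entry is the old entry divided by the pivot: 1/1 = 1.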